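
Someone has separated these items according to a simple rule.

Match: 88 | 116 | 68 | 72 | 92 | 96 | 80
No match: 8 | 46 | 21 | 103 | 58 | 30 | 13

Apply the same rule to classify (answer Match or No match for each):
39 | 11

No match, No match

Every 'Match' example satisfies: even AND at least 68. None of the 'No match' examples do.
39: 39 is odd, 39 < 68 — fails the rule, so No match.
11: 11 is odd, 11 < 68 — fails the rule, so No match.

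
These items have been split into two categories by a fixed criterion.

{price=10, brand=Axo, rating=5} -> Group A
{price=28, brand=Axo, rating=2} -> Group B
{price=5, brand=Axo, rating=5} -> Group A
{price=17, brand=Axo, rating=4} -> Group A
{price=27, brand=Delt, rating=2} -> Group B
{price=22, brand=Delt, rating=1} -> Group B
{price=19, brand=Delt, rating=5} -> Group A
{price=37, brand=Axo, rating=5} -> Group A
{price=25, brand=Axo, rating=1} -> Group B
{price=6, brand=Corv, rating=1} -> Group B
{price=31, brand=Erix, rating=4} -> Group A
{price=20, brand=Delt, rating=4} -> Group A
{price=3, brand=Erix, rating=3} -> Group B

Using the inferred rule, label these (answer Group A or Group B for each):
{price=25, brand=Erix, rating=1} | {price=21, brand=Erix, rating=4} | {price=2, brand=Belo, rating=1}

'Group A' ⟺ rating ≥ 4.
{price=25, brand=Erix, rating=1}: Group B (rating = 1). {price=21, brand=Erix, rating=4}: Group A (rating = 4). {price=2, brand=Belo, rating=1}: Group B (rating = 1).

Group B, Group A, Group B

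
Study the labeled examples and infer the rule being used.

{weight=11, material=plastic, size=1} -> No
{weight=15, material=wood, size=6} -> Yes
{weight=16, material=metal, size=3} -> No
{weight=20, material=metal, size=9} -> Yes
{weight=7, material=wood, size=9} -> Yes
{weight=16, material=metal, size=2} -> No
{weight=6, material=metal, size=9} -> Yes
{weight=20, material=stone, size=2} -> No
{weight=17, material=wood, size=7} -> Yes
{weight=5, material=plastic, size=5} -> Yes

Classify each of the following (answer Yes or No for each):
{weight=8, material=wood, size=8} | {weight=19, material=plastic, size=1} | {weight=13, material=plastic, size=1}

Yes, No, No

'Yes' ⟺ size ≥ 5.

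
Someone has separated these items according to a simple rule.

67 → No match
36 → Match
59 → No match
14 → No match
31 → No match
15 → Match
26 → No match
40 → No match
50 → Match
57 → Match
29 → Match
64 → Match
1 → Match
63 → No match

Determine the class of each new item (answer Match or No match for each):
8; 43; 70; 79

Match, Match, No match, No match

Checking candidate rules against both groups, what survives is: ≡ 1 (mod 7).
8: Match (8 mod 7 = 1).
43: Match (43 mod 7 = 1).
70: No match (70 mod 7 = 0).
79: No match (79 mod 7 = 2).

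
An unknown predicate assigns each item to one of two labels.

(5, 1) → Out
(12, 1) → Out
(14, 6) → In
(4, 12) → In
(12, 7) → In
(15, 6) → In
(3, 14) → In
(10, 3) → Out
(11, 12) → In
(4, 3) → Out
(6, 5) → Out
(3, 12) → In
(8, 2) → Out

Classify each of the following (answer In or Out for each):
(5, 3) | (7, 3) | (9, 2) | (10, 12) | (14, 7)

The simplest hypothesis consistent with all the labels is: sum ≥ 15.

Out, Out, Out, In, In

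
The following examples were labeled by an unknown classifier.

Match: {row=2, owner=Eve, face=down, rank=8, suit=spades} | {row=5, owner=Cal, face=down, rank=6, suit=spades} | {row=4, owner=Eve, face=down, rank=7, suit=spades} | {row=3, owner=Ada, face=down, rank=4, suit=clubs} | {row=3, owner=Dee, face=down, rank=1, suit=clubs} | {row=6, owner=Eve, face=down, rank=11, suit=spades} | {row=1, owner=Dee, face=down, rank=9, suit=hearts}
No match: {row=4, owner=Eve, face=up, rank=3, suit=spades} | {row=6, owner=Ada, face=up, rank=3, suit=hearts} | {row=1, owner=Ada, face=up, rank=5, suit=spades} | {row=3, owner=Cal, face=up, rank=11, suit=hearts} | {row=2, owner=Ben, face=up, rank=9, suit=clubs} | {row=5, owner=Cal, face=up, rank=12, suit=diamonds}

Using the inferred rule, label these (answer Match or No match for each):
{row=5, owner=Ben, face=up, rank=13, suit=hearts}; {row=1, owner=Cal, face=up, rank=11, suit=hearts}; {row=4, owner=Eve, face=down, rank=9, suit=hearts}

No match, No match, Match

One predicate separates the groups cleanly: face is down.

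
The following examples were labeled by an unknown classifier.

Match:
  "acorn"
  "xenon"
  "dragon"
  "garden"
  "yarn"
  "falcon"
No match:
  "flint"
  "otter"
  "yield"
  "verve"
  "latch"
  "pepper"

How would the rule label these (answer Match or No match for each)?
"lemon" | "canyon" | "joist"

Match, Match, No match

The simplest hypothesis consistent with all the labels is: ends with 'n'.
"lemon": Match (ends with 'n'). "canyon": Match (ends with 'n'). "joist": No match (ends with 't').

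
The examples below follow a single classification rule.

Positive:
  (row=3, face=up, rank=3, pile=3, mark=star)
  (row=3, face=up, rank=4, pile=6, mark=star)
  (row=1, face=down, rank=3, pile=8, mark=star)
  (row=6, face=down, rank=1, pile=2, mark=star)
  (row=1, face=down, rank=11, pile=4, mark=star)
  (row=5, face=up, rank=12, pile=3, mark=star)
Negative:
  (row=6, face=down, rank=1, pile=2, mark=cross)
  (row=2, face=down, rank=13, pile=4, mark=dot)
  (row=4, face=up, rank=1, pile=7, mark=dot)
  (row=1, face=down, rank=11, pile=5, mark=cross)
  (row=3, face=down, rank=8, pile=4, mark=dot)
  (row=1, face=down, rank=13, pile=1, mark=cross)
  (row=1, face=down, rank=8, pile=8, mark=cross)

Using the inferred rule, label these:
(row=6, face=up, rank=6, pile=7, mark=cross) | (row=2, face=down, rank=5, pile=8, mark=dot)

Negative, Negative

Checking candidate rules against both groups, what survives is: mark is star.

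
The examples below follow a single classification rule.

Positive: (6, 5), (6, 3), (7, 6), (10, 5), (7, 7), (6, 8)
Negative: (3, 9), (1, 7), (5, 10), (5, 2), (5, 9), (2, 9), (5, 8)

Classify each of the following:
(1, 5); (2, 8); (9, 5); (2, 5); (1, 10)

Negative, Negative, Positive, Negative, Negative

The classifier is using: first ≥ 6.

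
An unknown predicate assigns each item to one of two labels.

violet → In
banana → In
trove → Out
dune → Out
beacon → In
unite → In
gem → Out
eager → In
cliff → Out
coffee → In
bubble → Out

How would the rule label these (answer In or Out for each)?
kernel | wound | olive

Rule: has ≥ 3 vowels. This holds for each 'In' example and fails for each 'Out' one.
kernel: 2 vowels — fails the rule, so Out. wound: 2 vowels — fails the rule, so Out. olive: 3 vowels — qualifies, so In.

Out, Out, In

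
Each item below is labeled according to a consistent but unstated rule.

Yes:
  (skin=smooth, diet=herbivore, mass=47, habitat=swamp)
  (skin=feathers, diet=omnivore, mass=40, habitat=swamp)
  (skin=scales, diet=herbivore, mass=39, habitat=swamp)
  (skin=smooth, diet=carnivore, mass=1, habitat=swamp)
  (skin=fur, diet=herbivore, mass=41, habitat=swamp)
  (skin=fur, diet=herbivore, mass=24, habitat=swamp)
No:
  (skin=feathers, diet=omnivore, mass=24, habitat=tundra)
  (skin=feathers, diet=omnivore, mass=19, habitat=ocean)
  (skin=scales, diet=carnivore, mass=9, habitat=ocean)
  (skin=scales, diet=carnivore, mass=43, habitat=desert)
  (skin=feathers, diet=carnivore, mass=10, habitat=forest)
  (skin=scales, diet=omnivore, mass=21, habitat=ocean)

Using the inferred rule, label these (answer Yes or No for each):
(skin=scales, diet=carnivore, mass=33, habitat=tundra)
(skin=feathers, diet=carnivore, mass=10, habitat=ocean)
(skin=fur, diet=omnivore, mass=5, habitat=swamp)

Rule: habitat is swamp. This holds for each 'Yes' example and fails for each 'No' one.
(skin=scales, diet=carnivore, mass=33, habitat=tundra): habitat is tundra, fails this test → No. (skin=feathers, diet=carnivore, mass=10, habitat=ocean): habitat is ocean, fails this test → No. (skin=fur, diet=omnivore, mass=5, habitat=swamp): habitat is swamp, checks out → Yes.

No, No, Yes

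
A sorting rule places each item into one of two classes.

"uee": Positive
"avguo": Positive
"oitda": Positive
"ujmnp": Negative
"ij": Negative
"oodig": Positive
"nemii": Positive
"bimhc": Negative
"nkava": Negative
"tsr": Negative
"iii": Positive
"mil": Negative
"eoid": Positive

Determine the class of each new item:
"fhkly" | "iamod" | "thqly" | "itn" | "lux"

Negative, Positive, Negative, Negative, Negative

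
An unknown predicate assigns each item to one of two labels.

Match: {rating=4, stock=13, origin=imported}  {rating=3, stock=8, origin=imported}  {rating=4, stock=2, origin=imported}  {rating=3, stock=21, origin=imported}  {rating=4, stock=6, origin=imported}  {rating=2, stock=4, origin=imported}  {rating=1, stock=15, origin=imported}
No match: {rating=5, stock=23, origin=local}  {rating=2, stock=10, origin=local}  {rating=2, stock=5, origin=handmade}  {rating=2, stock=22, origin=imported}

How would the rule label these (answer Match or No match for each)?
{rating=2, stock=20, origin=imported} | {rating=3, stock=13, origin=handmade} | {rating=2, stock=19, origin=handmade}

Match, No match, No match

Rule: origin is imported AND stock ≤ 21. This holds for each 'Match' example and fails for each 'No match' one.
{rating=2, stock=20, origin=imported} → origin is imported, stock = 20 → Match. {rating=3, stock=13, origin=handmade} → origin is handmade, stock = 13 → No match. {rating=2, stock=19, origin=handmade} → origin is handmade, stock = 19 → No match.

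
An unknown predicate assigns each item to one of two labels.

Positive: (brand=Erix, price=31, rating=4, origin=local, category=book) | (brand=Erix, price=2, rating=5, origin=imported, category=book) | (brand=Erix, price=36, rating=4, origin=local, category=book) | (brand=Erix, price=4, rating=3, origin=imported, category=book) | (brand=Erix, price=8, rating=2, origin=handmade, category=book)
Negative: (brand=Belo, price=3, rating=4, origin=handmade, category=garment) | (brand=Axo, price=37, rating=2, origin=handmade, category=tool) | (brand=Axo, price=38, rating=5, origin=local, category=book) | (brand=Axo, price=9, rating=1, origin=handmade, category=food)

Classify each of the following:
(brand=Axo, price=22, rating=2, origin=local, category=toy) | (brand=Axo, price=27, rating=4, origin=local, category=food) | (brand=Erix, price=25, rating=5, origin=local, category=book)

All 'Positive' examples share one property — brand is Erix — and every 'Negative' example lacks it.
(brand=Axo, price=22, rating=2, origin=local, category=toy): brand is Axo — doesn't match, so Negative. (brand=Axo, price=27, rating=4, origin=local, category=food): brand is Axo — doesn't match, so Negative. (brand=Erix, price=25, rating=5, origin=local, category=book): brand is Erix — fits, so Positive.

Negative, Negative, Positive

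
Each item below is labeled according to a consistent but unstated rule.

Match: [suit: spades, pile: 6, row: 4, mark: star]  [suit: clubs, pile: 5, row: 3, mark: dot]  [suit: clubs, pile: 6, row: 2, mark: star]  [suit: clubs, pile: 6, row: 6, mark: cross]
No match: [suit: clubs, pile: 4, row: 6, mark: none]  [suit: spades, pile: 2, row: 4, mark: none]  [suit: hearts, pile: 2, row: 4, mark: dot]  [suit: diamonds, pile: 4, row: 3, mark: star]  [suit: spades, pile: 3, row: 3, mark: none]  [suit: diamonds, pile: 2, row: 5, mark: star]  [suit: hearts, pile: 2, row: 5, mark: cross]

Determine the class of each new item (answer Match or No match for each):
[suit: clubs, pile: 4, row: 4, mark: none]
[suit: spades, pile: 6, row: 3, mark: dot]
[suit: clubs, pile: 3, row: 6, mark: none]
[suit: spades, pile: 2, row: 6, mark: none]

No match, Match, No match, No match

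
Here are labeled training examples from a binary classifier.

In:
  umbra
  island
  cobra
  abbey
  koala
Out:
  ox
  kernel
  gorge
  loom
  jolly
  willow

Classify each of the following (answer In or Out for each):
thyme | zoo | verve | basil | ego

Out, Out, Out, In, Out

The common property of the 'In' items is: contains 'a'. No 'Out' item has it.
thyme: Out (no 'a').
zoo: Out (no 'a').
verve: Out (no 'a').
basil: In (has 'a').
ego: Out (no 'a').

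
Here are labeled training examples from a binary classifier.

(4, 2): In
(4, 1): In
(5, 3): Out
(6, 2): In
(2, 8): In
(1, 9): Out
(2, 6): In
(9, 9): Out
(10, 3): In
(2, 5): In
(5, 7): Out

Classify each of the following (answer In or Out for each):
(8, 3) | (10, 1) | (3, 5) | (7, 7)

In, In, Out, Out

The classifier is using: first is even.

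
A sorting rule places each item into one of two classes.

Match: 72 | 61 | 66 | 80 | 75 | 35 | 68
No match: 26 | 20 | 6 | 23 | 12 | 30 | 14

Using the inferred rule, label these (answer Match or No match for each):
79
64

Match, Match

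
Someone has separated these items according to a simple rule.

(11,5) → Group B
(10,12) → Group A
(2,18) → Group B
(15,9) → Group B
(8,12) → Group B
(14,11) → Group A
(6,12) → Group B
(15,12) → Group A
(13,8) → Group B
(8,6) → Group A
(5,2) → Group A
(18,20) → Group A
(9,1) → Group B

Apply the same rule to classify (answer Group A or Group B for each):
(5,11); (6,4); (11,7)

Group B, Group A, Group B

All 'Group A' examples share one property — |first − second| ≤ 3 — and every 'Group B' example lacks it.
(5,11) — |5−11| = 6, hence Group B.
(6,4) — |6−4| = 2, hence Group A.
(11,7) — |11−7| = 4, hence Group B.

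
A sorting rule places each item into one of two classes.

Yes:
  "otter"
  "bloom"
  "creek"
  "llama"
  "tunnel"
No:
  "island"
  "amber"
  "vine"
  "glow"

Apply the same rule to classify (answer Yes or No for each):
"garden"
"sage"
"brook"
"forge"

No, No, Yes, No

Rule: has a double letter. This holds for each 'Yes' example and fails for each 'No' one.
"garden": No (no doubled letter).
"sage": No (no doubled letter).
"brook": Yes ('oo' doubled).
"forge": No (no doubled letter).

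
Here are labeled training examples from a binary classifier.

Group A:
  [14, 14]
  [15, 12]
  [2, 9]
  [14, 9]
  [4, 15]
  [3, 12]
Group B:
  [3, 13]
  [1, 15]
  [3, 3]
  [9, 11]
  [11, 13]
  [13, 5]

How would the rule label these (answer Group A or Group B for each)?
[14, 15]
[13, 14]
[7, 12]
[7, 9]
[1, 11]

Group A, Group A, Group A, Group B, Group B

Looking at the examples, the only property every 'Group A' case has and every 'Group B' case lacks is: product is even.
[14, 15] → 14·15 = 210 → Group A. [13, 14] → 13·14 = 182 → Group A. [7, 12] → 7·12 = 84 → Group A. [7, 9] → 7·9 = 63 → Group B. [1, 11] → 1·11 = 11 → Group B.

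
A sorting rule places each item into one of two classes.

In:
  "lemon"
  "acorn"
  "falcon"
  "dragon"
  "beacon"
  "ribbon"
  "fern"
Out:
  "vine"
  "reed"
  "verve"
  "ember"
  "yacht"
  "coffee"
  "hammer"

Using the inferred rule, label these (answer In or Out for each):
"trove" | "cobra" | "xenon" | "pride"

Out, Out, In, Out

'In' ⟺ ends with 'n'.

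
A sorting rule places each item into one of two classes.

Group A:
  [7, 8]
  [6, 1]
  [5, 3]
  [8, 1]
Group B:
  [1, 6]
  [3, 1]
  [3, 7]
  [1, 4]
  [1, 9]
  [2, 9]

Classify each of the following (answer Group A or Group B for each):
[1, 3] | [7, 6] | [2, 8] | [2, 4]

Group B, Group A, Group B, Group B

One predicate separates the groups cleanly: first ≥ 4.
Group B: [1, 3], since first 1.
Group A: [7, 6], since first 7.
Group B: [2, 8], since first 2.
Group B: [2, 4], since first 2.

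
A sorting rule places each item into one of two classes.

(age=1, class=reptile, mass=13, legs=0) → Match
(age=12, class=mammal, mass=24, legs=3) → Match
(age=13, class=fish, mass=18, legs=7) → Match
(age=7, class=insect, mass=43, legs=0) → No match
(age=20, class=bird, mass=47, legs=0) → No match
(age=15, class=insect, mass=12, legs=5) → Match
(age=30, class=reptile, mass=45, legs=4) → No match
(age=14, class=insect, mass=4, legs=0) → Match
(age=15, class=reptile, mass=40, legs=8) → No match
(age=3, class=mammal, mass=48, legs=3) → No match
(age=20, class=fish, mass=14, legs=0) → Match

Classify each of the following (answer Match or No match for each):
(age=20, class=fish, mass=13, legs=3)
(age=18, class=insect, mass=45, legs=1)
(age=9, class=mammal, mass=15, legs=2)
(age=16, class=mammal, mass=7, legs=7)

Match, No match, Match, Match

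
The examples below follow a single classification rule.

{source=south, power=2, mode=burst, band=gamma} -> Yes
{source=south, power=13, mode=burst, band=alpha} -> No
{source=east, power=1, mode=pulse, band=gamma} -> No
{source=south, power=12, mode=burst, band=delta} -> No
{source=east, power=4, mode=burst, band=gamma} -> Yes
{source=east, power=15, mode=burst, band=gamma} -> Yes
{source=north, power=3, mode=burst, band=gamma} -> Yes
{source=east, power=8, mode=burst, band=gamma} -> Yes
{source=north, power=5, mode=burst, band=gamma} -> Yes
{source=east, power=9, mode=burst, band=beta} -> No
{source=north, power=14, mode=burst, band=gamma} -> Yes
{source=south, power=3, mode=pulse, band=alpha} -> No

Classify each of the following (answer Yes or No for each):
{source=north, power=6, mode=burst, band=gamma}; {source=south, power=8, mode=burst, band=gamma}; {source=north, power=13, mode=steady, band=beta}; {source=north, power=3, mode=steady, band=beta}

All 'Yes' examples share one property — mode is burst AND band is gamma — and every 'No' example lacks it.
{source=north, power=6, mode=burst, band=gamma}: mode is burst, band is gamma — satisfies this, so Yes. {source=south, power=8, mode=burst, band=gamma}: mode is burst, band is gamma — satisfies this, so Yes. {source=north, power=13, mode=steady, band=beta}: mode is steady, band is beta — does not satisfy this, so No. {source=north, power=3, mode=steady, band=beta}: mode is steady, band is beta — does not satisfy this, so No.

Yes, Yes, No, No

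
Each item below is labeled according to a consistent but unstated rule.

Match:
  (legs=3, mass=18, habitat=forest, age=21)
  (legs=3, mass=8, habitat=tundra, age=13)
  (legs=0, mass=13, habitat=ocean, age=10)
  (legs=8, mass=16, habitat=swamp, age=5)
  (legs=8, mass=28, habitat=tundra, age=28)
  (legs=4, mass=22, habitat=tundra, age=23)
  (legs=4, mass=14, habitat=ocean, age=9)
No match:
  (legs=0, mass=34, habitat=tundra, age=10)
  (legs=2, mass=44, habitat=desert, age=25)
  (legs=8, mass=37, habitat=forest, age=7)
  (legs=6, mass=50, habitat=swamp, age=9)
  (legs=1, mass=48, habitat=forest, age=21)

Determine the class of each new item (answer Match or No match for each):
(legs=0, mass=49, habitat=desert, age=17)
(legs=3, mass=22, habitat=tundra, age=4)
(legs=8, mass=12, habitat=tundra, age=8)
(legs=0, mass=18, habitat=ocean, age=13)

The common property of the 'Match' items is: mass ≤ 28. No 'No match' item has it.
(legs=0, mass=49, habitat=desert, age=17) — mass = 49, hence No match.
(legs=3, mass=22, habitat=tundra, age=4) — mass = 22, hence Match.
(legs=8, mass=12, habitat=tundra, age=8) — mass = 12, hence Match.
(legs=0, mass=18, habitat=ocean, age=13) — mass = 18, hence Match.

No match, Match, Match, Match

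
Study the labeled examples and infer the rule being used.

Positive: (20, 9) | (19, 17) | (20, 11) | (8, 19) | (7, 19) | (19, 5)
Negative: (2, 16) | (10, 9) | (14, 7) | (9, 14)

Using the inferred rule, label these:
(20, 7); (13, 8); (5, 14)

Positive, Negative, Negative

Every 'Positive' example satisfies: sum ≥ 24. None of the 'Negative' examples do.
(20, 7) — 20+7 = 27, hence Positive.
(13, 8) — 13+8 = 21, hence Negative.
(5, 14) — 5+14 = 19, hence Negative.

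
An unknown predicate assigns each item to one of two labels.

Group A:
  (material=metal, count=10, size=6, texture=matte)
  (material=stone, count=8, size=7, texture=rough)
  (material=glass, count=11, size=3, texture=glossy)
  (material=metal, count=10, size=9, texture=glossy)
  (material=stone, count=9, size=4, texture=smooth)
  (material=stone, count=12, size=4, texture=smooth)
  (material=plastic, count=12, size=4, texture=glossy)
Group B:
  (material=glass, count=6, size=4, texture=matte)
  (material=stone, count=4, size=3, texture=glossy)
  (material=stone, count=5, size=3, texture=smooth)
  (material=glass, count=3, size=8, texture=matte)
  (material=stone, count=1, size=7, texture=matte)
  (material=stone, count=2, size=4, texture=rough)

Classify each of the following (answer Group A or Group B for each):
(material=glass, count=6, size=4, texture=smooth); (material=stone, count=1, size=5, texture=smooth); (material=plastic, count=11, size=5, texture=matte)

The common property of the 'Group A' items is: count ≥ 8. No 'Group B' item has it.
(material=glass, count=6, size=4, texture=smooth): count = 6 — doesn't match, so Group B. (material=stone, count=1, size=5, texture=smooth): count = 1 — doesn't match, so Group B. (material=plastic, count=11, size=5, texture=matte): count = 11 — checks out, so Group A.

Group B, Group B, Group A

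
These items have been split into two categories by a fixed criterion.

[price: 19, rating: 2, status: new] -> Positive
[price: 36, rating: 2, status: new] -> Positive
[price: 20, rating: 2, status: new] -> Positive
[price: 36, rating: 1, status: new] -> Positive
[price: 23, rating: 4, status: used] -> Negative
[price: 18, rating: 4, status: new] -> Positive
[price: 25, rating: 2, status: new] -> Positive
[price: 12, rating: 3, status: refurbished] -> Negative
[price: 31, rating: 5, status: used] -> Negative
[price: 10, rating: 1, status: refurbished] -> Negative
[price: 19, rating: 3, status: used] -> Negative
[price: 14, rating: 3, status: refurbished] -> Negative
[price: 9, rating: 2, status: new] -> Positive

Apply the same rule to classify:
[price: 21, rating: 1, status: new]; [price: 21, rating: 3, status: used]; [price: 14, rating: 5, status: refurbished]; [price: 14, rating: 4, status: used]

Positive, Negative, Negative, Negative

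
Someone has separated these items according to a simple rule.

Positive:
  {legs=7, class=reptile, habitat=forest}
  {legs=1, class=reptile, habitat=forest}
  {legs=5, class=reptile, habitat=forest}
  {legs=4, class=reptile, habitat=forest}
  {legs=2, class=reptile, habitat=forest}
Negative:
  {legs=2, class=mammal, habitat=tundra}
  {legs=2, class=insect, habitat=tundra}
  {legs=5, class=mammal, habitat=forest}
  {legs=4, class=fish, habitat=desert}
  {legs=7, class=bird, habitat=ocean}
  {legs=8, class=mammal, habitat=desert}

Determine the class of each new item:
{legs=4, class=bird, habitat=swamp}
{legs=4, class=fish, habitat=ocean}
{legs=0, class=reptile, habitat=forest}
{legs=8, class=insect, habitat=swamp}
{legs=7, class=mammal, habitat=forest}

Negative, Negative, Positive, Negative, Negative

Comparing the two groups points to one rule — class is reptile.
{legs=4, class=bird, habitat=swamp}: Negative (class is bird). {legs=4, class=fish, habitat=ocean}: Negative (class is fish). {legs=0, class=reptile, habitat=forest}: Positive (class is reptile). {legs=8, class=insect, habitat=swamp}: Negative (class is insect). {legs=7, class=mammal, habitat=forest}: Negative (class is mammal).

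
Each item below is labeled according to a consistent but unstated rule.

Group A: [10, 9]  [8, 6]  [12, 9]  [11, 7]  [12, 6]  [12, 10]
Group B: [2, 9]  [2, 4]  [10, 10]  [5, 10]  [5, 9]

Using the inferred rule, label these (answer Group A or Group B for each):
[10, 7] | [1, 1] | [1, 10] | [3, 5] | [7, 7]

Group A, Group B, Group B, Group B, Group B

The pattern is that an item is 'Group A' exactly when: first > second.
[10, 7]: 10 > 7, checks out → Group A.
[1, 1]: 1 = 1, lacks this property → Group B.
[1, 10]: 1 < 10, lacks this property → Group B.
[3, 5]: 3 < 5, lacks this property → Group B.
[7, 7]: 7 = 7, lacks this property → Group B.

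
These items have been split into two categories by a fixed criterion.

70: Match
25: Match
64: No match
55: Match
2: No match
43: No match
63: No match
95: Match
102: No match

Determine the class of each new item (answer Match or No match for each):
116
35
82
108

No match, Match, No match, No match

The classifier is using: multiple of 5.
116: No match (116 = 5·23 + 1). 35: Match (35 = 5·7). 82: No match (82 = 5·16 + 2). 108: No match (108 = 5·21 + 3).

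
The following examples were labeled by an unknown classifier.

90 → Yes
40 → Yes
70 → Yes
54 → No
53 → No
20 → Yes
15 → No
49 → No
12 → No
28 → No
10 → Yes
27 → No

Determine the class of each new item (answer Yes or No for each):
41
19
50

No, No, Yes

One predicate separates the groups cleanly: multiple of 10.
No: 41, since 41 = 10·4 + 1.
No: 19, since 19 = 10·1 + 9.
Yes: 50, since 50 = 10·5.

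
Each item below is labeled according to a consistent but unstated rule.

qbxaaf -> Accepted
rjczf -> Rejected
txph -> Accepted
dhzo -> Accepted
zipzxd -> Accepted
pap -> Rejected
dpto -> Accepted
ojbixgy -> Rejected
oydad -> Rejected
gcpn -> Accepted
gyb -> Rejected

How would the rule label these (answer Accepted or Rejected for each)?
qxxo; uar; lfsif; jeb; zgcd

One predicate separates the groups cleanly: even length.
qxxo → length 4 → Accepted.
uar → length 3 → Rejected.
lfsif → length 5 → Rejected.
jeb → length 3 → Rejected.
zgcd → length 4 → Accepted.

Accepted, Rejected, Rejected, Rejected, Accepted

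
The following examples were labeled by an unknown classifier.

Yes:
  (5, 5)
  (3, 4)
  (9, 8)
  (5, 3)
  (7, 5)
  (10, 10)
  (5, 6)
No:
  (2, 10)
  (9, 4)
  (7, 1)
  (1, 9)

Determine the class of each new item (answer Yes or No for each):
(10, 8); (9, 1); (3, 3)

Every 'Yes' example satisfies: |first − second| ≤ 2. None of the 'No' examples do.
(10, 8) → |10−8| = 2 → Yes. (9, 1) → |9−1| = 8 → No. (3, 3) → |3−3| = 0 → Yes.

Yes, No, Yes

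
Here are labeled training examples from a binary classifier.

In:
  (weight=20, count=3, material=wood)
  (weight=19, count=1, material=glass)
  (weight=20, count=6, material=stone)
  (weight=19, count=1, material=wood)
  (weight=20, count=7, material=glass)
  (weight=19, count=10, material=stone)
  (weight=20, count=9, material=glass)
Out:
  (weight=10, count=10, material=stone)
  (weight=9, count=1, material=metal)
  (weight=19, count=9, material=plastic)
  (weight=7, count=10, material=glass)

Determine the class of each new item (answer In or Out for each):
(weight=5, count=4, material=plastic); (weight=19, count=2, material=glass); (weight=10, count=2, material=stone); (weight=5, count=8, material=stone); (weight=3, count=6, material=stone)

Every 'In' example satisfies: material is not plastic AND weight ≥ 19. None of the 'Out' examples do.
(weight=5, count=4, material=plastic) — material is plastic, weight = 5, hence Out.
(weight=19, count=2, material=glass) — material is glass, weight = 19, hence In.
(weight=10, count=2, material=stone) — material is stone, weight = 10, hence Out.
(weight=5, count=8, material=stone) — material is stone, weight = 5, hence Out.
(weight=3, count=6, material=stone) — material is stone, weight = 3, hence Out.

Out, In, Out, Out, Out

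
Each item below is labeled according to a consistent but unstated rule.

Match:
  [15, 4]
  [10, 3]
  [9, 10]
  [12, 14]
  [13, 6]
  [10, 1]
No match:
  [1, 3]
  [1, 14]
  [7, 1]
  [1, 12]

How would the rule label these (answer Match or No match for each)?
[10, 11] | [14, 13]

Match, Match

'Match' ⟺ first ≥ 9.
[10, 11]: first 10, meets the rule → Match.
[14, 13]: first 14, meets the rule → Match.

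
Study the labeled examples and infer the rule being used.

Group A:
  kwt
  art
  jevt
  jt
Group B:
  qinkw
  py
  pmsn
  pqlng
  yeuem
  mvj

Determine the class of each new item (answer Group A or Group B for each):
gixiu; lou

Group B, Group B

One predicate separates the groups cleanly: contains 't'.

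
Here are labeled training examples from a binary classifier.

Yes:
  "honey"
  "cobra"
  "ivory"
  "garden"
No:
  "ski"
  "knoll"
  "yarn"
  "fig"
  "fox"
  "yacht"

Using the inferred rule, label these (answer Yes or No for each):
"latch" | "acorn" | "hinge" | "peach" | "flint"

No, Yes, Yes, Yes, No

The rule appears to be: has ≥ 2 vowels.
"latch": No (1 vowel).
"acorn": Yes (2 vowels).
"hinge": Yes (2 vowels).
"peach": Yes (2 vowels).
"flint": No (1 vowel).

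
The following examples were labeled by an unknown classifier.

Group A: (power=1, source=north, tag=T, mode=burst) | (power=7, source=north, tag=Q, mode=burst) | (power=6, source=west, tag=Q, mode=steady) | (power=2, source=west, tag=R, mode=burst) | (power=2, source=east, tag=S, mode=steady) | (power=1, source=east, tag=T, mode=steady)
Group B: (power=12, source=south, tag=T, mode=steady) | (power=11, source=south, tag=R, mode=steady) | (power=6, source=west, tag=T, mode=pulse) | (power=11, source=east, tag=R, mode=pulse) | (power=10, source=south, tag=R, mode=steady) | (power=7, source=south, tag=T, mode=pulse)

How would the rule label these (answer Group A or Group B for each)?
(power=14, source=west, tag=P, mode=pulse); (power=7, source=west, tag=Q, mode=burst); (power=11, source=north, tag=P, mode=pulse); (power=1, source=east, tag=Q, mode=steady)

Every 'Group A' example satisfies: tag is Q OR power ≤ 2. None of the 'Group B' examples do.
(power=14, source=west, tag=P, mode=pulse) — tag is P, power = 14, hence Group B. (power=7, source=west, tag=Q, mode=burst) — tag is Q, power = 7, hence Group A. (power=11, source=north, tag=P, mode=pulse) — tag is P, power = 11, hence Group B. (power=1, source=east, tag=Q, mode=steady) — tag is Q, power = 1, hence Group A.

Group B, Group A, Group B, Group A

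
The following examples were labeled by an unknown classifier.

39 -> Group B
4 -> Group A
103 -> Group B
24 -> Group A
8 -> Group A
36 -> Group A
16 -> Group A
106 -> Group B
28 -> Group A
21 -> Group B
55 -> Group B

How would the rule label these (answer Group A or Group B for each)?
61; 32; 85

The rule appears to be: multiple of 4.

Group B, Group A, Group B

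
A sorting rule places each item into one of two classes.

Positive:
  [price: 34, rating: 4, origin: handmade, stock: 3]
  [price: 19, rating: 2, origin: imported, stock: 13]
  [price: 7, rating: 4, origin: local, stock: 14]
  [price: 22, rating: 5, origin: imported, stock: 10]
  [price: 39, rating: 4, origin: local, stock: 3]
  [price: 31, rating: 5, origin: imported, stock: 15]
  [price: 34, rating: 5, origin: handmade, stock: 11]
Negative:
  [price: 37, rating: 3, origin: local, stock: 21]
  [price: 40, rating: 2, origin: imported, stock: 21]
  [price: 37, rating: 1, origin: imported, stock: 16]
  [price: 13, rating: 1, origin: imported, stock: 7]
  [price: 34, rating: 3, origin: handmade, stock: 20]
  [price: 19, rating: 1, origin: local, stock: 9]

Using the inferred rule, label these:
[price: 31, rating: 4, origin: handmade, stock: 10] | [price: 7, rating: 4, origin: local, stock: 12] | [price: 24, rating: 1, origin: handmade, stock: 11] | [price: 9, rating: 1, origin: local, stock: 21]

Positive, Positive, Negative, Negative

The simplest hypothesis consistent with all the labels is: stock ≤ 15 AND rating ≥ 2.
[price: 31, rating: 4, origin: handmade, stock: 10] — stock = 10, rating = 4, hence Positive.
[price: 7, rating: 4, origin: local, stock: 12] — stock = 12, rating = 4, hence Positive.
[price: 24, rating: 1, origin: handmade, stock: 11] — stock = 11, rating = 1, hence Negative.
[price: 9, rating: 1, origin: local, stock: 21] — stock = 21, rating = 1, hence Negative.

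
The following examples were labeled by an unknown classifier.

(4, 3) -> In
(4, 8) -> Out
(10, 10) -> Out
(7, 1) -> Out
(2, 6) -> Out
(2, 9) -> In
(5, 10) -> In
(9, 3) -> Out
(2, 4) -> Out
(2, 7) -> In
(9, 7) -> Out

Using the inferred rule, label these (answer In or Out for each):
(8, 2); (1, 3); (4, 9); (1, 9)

Out, Out, In, Out

One predicate separates the groups cleanly: sum is odd.
(8, 2) → 8+2 = 10 → Out.
(1, 3) → 1+3 = 4 → Out.
(4, 9) → 4+9 = 13 → In.
(1, 9) → 1+9 = 10 → Out.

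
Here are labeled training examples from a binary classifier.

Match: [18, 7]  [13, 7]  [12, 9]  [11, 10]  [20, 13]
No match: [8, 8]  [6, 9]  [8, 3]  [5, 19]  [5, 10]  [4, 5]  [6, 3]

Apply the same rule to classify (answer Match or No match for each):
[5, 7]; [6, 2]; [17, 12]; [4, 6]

No match, No match, Match, No match

The distinguishing property — first ≥ 9 — holds for all the 'Match' cases and none of the 'No match' cases.
No match: [5, 7], since first 5.
No match: [6, 2], since first 6.
Match: [17, 12], since first 17.
No match: [4, 6], since first 4.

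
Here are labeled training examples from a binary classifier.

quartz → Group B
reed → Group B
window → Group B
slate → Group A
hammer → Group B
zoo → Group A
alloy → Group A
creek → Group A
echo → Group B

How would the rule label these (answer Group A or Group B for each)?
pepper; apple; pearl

The pattern is that an item is 'Group A' exactly when: odd length.
pepper: Group B (length 6). apple: Group A (length 5). pearl: Group A (length 5).

Group B, Group A, Group A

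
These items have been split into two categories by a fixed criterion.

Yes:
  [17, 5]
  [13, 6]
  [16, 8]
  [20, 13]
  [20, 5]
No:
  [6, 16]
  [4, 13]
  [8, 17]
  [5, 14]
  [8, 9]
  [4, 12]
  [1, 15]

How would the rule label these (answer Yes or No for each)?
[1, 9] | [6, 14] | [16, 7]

No, No, Yes

'Yes' ⟺ first > second.
[1, 9] — 1 < 9, hence No.
[6, 14] — 6 < 14, hence No.
[16, 7] — 16 > 7, hence Yes.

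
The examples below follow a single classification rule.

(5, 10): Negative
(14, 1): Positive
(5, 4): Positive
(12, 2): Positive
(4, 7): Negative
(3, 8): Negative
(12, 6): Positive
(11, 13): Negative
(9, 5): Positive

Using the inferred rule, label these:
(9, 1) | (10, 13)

Positive, Negative

All 'Positive' examples share one property — first > second — and every 'Negative' example lacks it.
(9, 1): 9 > 1, has this property → Positive.
(10, 13): 10 < 13, doesn't qualify → Negative.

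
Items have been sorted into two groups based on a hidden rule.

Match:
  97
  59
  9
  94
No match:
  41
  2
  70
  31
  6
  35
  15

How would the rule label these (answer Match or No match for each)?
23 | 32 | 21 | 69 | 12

No match, No match, No match, Match, No match

The distinguishing property — digit sum ≥ 9 — holds for all the 'Match' cases and none of the 'No match' cases.
No match: 23, since digit sum 2+3 = 5. No match: 32, since digit sum 3+2 = 5. No match: 21, since digit sum 2+1 = 3. Match: 69, since digit sum 6+9 = 15. No match: 12, since digit sum 1+2 = 3.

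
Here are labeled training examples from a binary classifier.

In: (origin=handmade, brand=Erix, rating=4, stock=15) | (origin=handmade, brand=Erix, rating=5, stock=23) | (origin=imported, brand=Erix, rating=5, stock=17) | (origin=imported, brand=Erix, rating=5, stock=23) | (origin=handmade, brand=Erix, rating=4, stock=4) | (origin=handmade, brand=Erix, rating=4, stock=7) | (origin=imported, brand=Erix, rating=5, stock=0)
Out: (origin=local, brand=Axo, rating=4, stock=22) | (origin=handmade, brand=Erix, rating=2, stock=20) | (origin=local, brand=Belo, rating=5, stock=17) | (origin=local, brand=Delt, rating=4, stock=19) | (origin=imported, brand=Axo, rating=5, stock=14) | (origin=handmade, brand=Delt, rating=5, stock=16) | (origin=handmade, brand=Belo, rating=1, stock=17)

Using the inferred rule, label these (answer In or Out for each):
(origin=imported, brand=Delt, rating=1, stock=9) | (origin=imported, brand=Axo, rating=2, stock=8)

Out, Out

The rule appears to be: brand is Erix AND rating ≥ 4.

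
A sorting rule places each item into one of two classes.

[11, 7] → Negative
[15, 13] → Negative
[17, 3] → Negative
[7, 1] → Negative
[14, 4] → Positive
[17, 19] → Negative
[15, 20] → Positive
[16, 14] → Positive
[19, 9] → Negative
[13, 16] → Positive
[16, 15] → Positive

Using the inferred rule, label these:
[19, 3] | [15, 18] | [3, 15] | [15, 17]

Negative, Positive, Negative, Negative

The rule appears to be: product is even.
[19, 3]: 19·3 = 57 — fails the rule, so Negative. [15, 18]: 15·18 = 270 — checks out, so Positive. [3, 15]: 3·15 = 45 — fails the rule, so Negative. [15, 17]: 15·17 = 255 — fails the rule, so Negative.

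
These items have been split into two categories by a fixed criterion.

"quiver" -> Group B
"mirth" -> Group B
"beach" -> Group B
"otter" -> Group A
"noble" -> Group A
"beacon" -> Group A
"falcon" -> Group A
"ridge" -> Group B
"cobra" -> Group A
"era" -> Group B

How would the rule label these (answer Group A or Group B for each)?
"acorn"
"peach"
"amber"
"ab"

Checking candidate rules against both groups, what survives is: contains 'o'.
"acorn": Group A (has 'o').
"peach": Group B (no 'o').
"amber": Group B (no 'o').
"ab": Group B (no 'o').

Group A, Group B, Group B, Group B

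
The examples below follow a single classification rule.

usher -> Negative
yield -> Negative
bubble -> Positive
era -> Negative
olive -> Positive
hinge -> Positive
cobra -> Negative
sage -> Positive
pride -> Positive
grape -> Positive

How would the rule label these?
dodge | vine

Positive, Positive

A rule that fits every label: ends with 'e' — true of each 'Positive' example, false of each 'Negative' one.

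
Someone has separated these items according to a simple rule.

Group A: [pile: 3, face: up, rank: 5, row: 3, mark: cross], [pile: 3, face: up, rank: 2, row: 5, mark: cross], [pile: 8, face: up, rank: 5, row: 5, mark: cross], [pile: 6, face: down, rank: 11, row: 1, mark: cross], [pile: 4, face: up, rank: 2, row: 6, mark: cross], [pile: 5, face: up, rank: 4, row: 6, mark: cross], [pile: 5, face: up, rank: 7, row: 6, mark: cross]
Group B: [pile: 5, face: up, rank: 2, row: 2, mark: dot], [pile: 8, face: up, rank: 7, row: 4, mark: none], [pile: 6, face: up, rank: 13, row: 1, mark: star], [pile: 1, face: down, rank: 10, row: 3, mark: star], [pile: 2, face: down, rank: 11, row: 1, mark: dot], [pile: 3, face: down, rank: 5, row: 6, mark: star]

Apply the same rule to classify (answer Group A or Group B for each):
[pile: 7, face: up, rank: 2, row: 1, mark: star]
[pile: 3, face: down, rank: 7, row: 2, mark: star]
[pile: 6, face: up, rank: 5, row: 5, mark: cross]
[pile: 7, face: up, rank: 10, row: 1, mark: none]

Group B, Group B, Group A, Group B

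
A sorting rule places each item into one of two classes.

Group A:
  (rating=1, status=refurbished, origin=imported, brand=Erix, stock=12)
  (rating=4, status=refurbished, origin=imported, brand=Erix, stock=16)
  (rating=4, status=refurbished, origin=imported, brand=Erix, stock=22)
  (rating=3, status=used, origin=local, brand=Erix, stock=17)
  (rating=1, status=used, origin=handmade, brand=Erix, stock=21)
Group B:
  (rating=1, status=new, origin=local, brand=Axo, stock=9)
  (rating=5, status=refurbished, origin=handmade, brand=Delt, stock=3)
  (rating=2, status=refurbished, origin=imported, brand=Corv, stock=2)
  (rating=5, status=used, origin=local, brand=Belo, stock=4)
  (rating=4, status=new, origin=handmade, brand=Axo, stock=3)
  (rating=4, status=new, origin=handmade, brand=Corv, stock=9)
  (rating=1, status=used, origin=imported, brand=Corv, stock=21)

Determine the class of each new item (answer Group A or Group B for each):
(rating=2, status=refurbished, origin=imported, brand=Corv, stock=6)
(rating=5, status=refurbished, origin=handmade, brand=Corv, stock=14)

Group B, Group B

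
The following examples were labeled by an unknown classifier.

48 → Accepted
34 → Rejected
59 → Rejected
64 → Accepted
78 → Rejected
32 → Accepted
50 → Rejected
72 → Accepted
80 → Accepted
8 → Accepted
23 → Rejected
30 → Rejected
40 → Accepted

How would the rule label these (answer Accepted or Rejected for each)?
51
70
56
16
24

Rejected, Rejected, Accepted, Accepted, Accepted

All 'Accepted' examples share one property — multiple of 4 — and every 'Rejected' example lacks it.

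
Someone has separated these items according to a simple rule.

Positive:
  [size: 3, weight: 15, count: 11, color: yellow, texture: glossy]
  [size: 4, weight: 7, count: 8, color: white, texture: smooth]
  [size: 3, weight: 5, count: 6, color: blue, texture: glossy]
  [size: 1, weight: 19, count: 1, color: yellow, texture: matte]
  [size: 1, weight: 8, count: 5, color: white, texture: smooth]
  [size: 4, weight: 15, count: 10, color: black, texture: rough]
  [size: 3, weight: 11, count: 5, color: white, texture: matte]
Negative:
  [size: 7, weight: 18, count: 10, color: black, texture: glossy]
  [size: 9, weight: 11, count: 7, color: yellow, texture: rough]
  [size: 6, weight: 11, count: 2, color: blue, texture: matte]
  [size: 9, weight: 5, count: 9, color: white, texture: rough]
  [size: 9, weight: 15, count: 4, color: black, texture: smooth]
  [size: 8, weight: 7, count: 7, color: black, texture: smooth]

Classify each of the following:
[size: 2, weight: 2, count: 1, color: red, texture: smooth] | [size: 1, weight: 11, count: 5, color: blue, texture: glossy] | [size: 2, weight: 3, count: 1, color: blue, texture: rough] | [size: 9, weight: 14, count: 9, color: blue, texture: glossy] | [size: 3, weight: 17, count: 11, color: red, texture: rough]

Positive, Positive, Positive, Negative, Positive

The rule appears to be: size ≤ 4.
[size: 2, weight: 2, count: 1, color: red, texture: smooth]: Positive (size = 2). [size: 1, weight: 11, count: 5, color: blue, texture: glossy]: Positive (size = 1). [size: 2, weight: 3, count: 1, color: blue, texture: rough]: Positive (size = 2). [size: 9, weight: 14, count: 9, color: blue, texture: glossy]: Negative (size = 9). [size: 3, weight: 17, count: 11, color: red, texture: rough]: Positive (size = 3).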